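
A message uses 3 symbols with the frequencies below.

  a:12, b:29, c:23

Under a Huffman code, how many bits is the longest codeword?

Merge the two lowest-weight nodes at each step:
a(12) + c(23) → 35
b(29) + 35 → 64
The rarest symbols sit at the bottom; the longest codeword is 2 bits.

2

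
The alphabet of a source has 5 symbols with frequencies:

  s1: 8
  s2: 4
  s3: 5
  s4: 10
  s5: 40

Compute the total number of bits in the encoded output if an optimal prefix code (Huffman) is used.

120

Merge the two smallest weights repeatedly:
s2(4) + s3(5) → 9
s1(8) + 9 → 17
s4(10) + 17 → 27
27 + s5(40) → 67
Total encoded bits = sum of merged weights = 9 + 17 + 27 + 67 = 120.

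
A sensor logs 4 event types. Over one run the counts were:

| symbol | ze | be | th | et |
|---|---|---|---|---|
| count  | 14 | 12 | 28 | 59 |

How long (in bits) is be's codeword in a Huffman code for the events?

Repeatedly merge the two smallest:
be(12) + ze(14) → 26
26 + th(28) → 54
54 + et(59) → 113
be's leaf is at depth 3, giving a 3-bit codeword.

3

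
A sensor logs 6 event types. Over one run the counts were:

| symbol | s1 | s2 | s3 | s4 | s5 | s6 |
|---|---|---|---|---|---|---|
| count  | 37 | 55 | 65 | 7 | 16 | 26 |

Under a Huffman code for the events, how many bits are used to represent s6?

Huffman merges, smallest pair first:
s4(7) + s5(16) → 23
23 + s6(26) → 49
s1(37) + 49 → 86
s2(55) + s3(65) → 120
86 + 120 → 206
The subtree containing s6 is merged 3 times, so code length = 3.

3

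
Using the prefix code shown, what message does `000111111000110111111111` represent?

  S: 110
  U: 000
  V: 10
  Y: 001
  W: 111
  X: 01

Read left to right; each codeword is recognised as soon as it completes (prefix code):
  000→U | 111→W | 111→W | 000→U | 110→S | 111→W | 111→W | 111→W
Decoded message: UWWUSWWW

UWWUSWWW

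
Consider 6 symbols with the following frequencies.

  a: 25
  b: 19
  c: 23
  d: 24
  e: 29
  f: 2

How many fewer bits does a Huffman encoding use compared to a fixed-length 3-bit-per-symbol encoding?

Fixed-length: 3 bits × 122 symbols = 366 bits.
Huffman merges:
f(2) + b(19) → 21
21 + c(23) → 44
d(24) + a(25) → 49
e(29) + 44 → 73
49 + 73 → 122
Huffman total = 21 + 44 + 49 + 73 + 122 = 309 bits.
Saving = 366 − 309 = 57 bits.

57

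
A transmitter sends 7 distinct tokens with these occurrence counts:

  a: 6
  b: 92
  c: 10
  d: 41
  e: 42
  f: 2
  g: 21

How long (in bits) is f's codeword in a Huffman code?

Huffman merges, smallest pair first:
f(2) + a(6) → 8
8 + c(10) → 18
18 + g(21) → 39
39 + d(41) → 80
e(42) + 80 → 122
b(92) + 122 → 214
The subtree containing f is merged 6 times, so code length = 6.

6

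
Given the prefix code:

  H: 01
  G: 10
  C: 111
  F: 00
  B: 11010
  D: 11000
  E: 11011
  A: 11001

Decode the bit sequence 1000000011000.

Read left to right; each codeword is recognised as soon as it completes (prefix code):
  10→G | 00→F | 00→F | 00→F | 11000→D
Decoded message: GFFFD

GFFFD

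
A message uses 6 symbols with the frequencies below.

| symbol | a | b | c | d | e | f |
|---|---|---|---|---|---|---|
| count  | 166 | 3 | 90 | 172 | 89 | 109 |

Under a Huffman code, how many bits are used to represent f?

Repeatedly merge the two smallest:
combine b(3), e(89) → 92
combine c(90), 92 → 182
combine f(109), a(166) → 275
combine d(172), 182 → 354
combine 275, 354 → 629
The subtree containing f is merged 2 times, so code length = 2.

2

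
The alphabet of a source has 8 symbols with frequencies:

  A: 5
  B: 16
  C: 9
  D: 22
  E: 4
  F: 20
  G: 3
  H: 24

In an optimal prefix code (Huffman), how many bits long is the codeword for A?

4

Build the tree from the bottom:
combine G(3), E(4) → 7
combine A(5), 7 → 12
combine C(9), 12 → 21
combine B(16), F(20) → 36
combine 21, D(22) → 43
combine H(24), 36 → 60
combine 43, 60 → 103
The subtree containing A is merged 4 times, so code length = 4.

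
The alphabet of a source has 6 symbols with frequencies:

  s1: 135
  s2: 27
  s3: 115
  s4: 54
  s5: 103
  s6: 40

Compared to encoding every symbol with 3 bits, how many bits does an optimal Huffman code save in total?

286

Fixed-length: 3 bits × 474 symbols = 1422 bits.
Huffman merges:
s2(27) + s6(40) → 67
s4(54) + 67 → 121
s5(103) + s3(115) → 218
121 + s1(135) → 256
218 + 256 → 474
Huffman total = 67 + 121 + 218 + 256 + 474 = 1136 bits.
Saving = 1422 − 1136 = 286 bits.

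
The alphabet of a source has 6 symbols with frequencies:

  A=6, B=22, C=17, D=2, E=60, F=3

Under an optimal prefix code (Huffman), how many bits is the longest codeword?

5

Merge the two lowest-weight nodes at each step:
merge D(2) and F(3): 5
merge 5 and A(6): 11
merge 11 and C(17): 28
merge B(22) and 28: 50
merge 50 and E(60): 110
The first pair merged (D, F) ends up deepest, at depth 5.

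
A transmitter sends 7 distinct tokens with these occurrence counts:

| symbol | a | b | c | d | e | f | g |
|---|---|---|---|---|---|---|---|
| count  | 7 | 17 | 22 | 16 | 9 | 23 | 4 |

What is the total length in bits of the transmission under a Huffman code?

260

Greedily combine the two least-frequent nodes:
g(4) + a(7) → 11
e(9) + 11 → 20
d(16) + b(17) → 33
20 + c(22) → 42
f(23) + 33 → 56
42 + 56 → 98
Each symbol's bit-cost is frequency × depth; summing gives 260 bits (equivalently 11 + 20 + 33 + 42 + 56 + 98).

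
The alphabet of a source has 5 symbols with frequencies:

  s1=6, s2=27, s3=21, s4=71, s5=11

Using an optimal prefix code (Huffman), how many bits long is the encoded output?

Greedily combine the two least-frequent nodes:
combine s1(6), s5(11) → 17
combine 17, s3(21) → 38
combine s2(27), 38 → 65
combine 65, s4(71) → 136
Each symbol's bit-cost is frequency × depth; summing gives 256 bits (equivalently 17 + 38 + 65 + 136).

256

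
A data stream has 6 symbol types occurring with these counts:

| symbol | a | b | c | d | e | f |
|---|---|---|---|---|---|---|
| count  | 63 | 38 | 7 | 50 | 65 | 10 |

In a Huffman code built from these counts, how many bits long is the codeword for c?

4

Repeatedly merge the two smallest:
c(7) + f(10) → 17
17 + b(38) → 55
d(50) + 55 → 105
a(63) + e(65) → 128
105 + 128 → 233
c's leaf is at depth 4, giving a 4-bit codeword.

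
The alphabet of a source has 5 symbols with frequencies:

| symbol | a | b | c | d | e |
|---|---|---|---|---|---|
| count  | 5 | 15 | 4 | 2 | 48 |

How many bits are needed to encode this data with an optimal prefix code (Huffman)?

Merge the two smallest weights repeatedly:
d(2) + c(4) → 6
a(5) + 6 → 11
11 + b(15) → 26
26 + e(48) → 74
Each symbol's bit-cost is frequency × depth; summing gives 117 bits (equivalently 6 + 11 + 26 + 74).

117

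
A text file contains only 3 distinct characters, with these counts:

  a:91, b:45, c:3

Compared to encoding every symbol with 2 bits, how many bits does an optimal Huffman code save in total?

Fixed-length: 2 bits × 139 symbols = 278 bits.
Huffman merges:
merge c(3) and b(45): 48
merge 48 and a(91): 139
Huffman total = 48 + 139 = 187 bits.
Saving = 278 − 187 = 91 bits.

91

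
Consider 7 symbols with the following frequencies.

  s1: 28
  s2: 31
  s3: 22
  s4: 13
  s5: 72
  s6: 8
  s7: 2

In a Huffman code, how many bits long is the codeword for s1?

3

Build the tree from the bottom:
s7(2) + s6(8) → 10
10 + s4(13) → 23
s3(22) + 23 → 45
s1(28) + s2(31) → 59
45 + 59 → 104
s5(72) + 104 → 176
s1's leaf is at depth 3, giving a 3-bit codeword.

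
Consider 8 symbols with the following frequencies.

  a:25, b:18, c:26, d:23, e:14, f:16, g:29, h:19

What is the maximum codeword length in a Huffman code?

3

Merge the two lowest-weight nodes at each step:
combine e(14), f(16) → 30
combine b(18), h(19) → 37
combine d(23), a(25) → 48
combine c(26), g(29) → 55
combine 30, 37 → 67
combine 48, 55 → 103
combine 67, 103 → 170
The first pair merged (e, f) ends up deepest, at depth 3.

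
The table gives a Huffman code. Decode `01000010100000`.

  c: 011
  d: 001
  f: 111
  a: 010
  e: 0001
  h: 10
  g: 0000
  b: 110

Read left to right; each codeword is recognised as soon as it completes (prefix code):
  010→a | 0001→e | 010→a | 0000→g
Decoded message: aeag

aeag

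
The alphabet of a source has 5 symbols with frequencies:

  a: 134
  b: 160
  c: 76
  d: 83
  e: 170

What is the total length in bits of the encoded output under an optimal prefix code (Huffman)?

Merge the two smallest weights repeatedly:
c(76) + d(83) → 159
a(134) + 159 → 293
b(160) + e(170) → 330
293 + 330 → 623
The encoded length is the sum of every internal node's weight: 159 + 293 + 330 + 623 = 1405 bits.

1405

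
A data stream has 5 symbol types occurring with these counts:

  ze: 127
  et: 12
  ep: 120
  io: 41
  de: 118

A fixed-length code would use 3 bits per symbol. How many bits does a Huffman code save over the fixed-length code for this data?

Fixed-length: 3 bits × 418 symbols = 1254 bits.
Huffman merges:
combine et(12), io(41) → 53
combine 53, de(118) → 171
combine ep(120), ze(127) → 247
combine 171, 247 → 418
Huffman total = 53 + 171 + 247 + 418 = 889 bits.
Saving = 1254 − 889 = 365 bits.

365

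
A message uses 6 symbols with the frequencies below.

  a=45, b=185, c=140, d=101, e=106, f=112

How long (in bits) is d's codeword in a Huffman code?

3

Build the tree from the bottom:
a(45) + d(101) → 146
e(106) + f(112) → 218
c(140) + 146 → 286
b(185) + 218 → 403
286 + 403 → 689
d's leaf is at depth 3, giving a 3-bit codeword.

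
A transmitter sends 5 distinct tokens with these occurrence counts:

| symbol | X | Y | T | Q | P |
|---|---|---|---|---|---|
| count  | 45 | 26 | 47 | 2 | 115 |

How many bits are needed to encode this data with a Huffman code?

Merge the two smallest weights repeatedly:
merge Q(2) and Y(26): 28
merge 28 and X(45): 73
merge T(47) and 73: 120
merge P(115) and 120: 235
The encoded length is the sum of every internal node's weight: 28 + 73 + 120 + 235 = 456 bits.

456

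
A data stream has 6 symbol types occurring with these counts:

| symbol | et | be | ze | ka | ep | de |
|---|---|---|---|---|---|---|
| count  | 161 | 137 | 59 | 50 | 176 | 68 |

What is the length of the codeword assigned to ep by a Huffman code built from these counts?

Build the tree from the bottom:
merge ka(50) and ze(59): 109
merge de(68) and 109: 177
merge be(137) and et(161): 298
merge ep(176) and 177: 353
merge 298 and 353: 651
The subtree containing ep is merged 2 times, so code length = 2.

2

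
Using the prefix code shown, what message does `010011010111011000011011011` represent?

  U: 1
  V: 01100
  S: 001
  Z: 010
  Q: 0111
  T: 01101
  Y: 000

Read left to right; each codeword is recognised as soon as it completes (prefix code):
  010→Z | 01101→T | 0111→Q | 01100→V | 001→S | 1→U | 01101→T | 1→U
Decoded message: ZTQVSUTU

ZTQVSUTU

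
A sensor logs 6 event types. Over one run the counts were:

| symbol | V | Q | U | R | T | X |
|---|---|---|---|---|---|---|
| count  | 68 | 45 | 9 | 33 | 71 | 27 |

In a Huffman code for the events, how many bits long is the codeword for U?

Repeatedly merge the two smallest:
U(9) + X(27) → 36
R(33) + 36 → 69
Q(45) + V(68) → 113
69 + T(71) → 140
113 + 140 → 253
U's leaf is at depth 4, giving a 4-bit codeword.

4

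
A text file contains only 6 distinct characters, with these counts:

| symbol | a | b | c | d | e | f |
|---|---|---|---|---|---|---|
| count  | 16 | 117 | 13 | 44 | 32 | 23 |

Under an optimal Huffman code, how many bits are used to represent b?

Huffman merges, smallest pair first:
c(13) + a(16) → 29
f(23) + 29 → 52
e(32) + d(44) → 76
52 + 76 → 128
b(117) + 128 → 245
b sits one level below the root: a 1-bit codeword.

1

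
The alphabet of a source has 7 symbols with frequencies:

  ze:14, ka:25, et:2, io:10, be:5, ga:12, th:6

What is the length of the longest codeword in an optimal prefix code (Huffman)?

Merge the two lowest-weight nodes at each step:
et(2) + be(5) → 7
th(6) + 7 → 13
io(10) + ga(12) → 22
13 + ze(14) → 27
22 + ka(25) → 47
27 + 47 → 74
The rarest symbols sit at the bottom; the longest codeword is 4 bits.

4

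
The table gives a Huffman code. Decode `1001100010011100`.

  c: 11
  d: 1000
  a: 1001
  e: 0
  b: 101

adacee

Read left to right; each codeword is recognised as soon as it completes (prefix code):
  1001→a | 1000→d | 1001→a | 11→c | 0→e | 0→e
Decoded message: adacee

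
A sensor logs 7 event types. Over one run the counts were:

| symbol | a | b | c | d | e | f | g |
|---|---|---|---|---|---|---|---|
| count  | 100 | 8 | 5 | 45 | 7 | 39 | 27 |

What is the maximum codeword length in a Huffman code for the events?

Merge the two lowest-weight nodes at each step:
merge c(5) and e(7): 12
merge b(8) and 12: 20
merge 20 and g(27): 47
merge f(39) and d(45): 84
merge 47 and 84: 131
merge a(100) and 131: 231
The rarest symbols sit at the bottom; the longest codeword is 5 bits.

5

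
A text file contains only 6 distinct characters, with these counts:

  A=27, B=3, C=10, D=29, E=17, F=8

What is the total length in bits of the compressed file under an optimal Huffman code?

220

Greedily combine the two least-frequent nodes:
combine B(3), F(8) → 11
combine C(10), 11 → 21
combine E(17), 21 → 38
combine A(27), D(29) → 56
combine 38, 56 → 94
Each symbol's bit-cost is frequency × depth; summing gives 220 bits (equivalently 11 + 21 + 38 + 56 + 94).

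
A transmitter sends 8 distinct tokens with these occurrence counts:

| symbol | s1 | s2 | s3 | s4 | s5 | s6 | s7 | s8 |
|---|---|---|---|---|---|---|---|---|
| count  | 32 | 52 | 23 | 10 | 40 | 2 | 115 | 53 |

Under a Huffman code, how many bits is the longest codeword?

Merge the two lowest-weight nodes at each step:
merge s6(2) and s4(10): 12
merge 12 and s3(23): 35
merge s1(32) and 35: 67
merge s5(40) and s2(52): 92
merge s8(53) and 67: 120
merge 92 and s7(115): 207
merge 120 and 207: 327
Maximum depth reached is 5.

5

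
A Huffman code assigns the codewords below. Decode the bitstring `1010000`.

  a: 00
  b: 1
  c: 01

bcaa

Read left to right; each codeword is recognised as soon as it completes (prefix code):
  1→b | 01→c | 00→a | 00→a
Decoded message: bcaa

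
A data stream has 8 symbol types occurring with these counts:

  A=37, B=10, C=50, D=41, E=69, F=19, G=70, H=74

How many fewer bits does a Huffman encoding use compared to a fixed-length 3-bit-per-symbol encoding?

49

Fixed-length: 3 bits × 370 symbols = 1110 bits.
Huffman merges:
combine B(10), F(19) → 29
combine 29, A(37) → 66
combine D(41), C(50) → 91
combine 66, E(69) → 135
combine G(70), H(74) → 144
combine 91, 135 → 226
combine 144, 226 → 370
Huffman total = 29 + 66 + 91 + 135 + 144 + 226 + 370 = 1061 bits.
Saving = 1110 − 1061 = 49 bits.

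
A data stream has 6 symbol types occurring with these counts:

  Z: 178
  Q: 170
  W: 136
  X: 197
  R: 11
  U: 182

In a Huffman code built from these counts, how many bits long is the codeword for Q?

3

Repeatedly merge the two smallest:
combine R(11), W(136) → 147
combine 147, Q(170) → 317
combine Z(178), U(182) → 360
combine X(197), 317 → 514
combine 360, 514 → 874
Q's leaf is at depth 3, giving a 3-bit codeword.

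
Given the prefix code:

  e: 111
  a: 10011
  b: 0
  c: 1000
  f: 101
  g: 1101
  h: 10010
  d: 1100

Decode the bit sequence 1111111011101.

Read left to right; each codeword is recognised as soon as it completes (prefix code):
  111→e | 111→e | 101→f | 1101→g
Decoded message: eefg

eefg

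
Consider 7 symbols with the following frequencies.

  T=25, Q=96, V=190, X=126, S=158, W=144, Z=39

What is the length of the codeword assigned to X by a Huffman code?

Repeatedly merge the two smallest:
merge T(25) and Z(39): 64
merge 64 and Q(96): 160
merge X(126) and W(144): 270
merge S(158) and 160: 318
merge V(190) and 270: 460
merge 318 and 460: 778
X sits 3 levels below the root, so its codeword is 3 bits.

3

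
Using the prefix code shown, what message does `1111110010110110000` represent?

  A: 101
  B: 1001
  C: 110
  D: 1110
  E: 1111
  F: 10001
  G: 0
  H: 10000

ECGAAH

Read left to right; each codeword is recognised as soon as it completes (prefix code):
  1111→E | 110→C | 0→G | 101→A | 101→A | 10000→H
Decoded message: ECGAAH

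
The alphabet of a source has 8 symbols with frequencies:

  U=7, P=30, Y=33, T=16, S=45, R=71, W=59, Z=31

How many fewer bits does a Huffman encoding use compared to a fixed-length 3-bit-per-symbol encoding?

54

Fixed-length: 3 bits × 292 symbols = 876 bits.
Huffman merges:
combine U(7), T(16) → 23
combine 23, P(30) → 53
combine Z(31), Y(33) → 64
combine S(45), 53 → 98
combine W(59), 64 → 123
combine R(71), 98 → 169
combine 123, 169 → 292
Huffman total = 23 + 53 + 64 + 98 + 123 + 169 + 292 = 822 bits.
Saving = 876 − 822 = 54 bits.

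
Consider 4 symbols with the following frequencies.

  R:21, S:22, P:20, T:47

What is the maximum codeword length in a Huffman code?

Merge the two lowest-weight nodes at each step:
merge P(20) and R(21): 41
merge S(22) and 41: 63
merge T(47) and 63: 110
The first pair merged (P, R) ends up deepest, at depth 3.

3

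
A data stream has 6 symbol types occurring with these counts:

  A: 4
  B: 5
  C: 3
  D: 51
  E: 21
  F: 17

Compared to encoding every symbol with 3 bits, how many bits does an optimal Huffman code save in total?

Fixed-length: 3 bits × 101 symbols = 303 bits.
Huffman merges:
C(3) + A(4) → 7
B(5) + 7 → 12
12 + F(17) → 29
E(21) + 29 → 50
50 + D(51) → 101
Huffman total = 7 + 12 + 29 + 50 + 101 = 199 bits.
Saving = 303 − 199 = 104 bits.

104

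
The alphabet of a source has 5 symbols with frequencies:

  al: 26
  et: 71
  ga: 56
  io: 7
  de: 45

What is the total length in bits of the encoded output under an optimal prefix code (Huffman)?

Build the Huffman tree bottom-up:
combine io(7), al(26) → 33
combine 33, de(45) → 78
combine ga(56), et(71) → 127
combine 78, 127 → 205
The encoded length is the sum of every internal node's weight: 33 + 78 + 127 + 205 = 443 bits.

443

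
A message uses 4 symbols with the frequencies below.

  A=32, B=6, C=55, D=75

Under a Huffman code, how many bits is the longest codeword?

Merge the two lowest-weight nodes at each step:
merge B(6) and A(32): 38
merge 38 and C(55): 93
merge D(75) and 93: 168
The rarest symbols sit at the bottom; the longest codeword is 3 bits.

3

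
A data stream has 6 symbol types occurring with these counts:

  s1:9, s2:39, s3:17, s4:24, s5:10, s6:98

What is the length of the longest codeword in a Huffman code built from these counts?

Merge the two lowest-weight nodes at each step:
s1(9) + s5(10) → 19
s3(17) + 19 → 36
s4(24) + 36 → 60
s2(39) + 60 → 99
s6(98) + 99 → 197
The first pair merged (s1, s5) ends up deepest, at depth 5.

5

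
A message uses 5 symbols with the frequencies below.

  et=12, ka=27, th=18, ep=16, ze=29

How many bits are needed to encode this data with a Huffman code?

Greedily combine the two least-frequent nodes:
et(12) + ep(16) → 28
th(18) + ka(27) → 45
28 + ze(29) → 57
45 + 57 → 102
Total encoded bits = sum of merged weights = 28 + 45 + 57 + 102 = 232.

232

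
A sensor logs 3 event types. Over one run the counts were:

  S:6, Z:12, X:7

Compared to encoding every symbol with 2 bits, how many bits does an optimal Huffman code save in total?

Fixed-length: 2 bits × 25 symbols = 50 bits.
Huffman merges:
combine S(6), X(7) → 13
combine Z(12), 13 → 25
Huffman total = 13 + 25 = 38 bits.
Saving = 50 − 38 = 12 bits.

12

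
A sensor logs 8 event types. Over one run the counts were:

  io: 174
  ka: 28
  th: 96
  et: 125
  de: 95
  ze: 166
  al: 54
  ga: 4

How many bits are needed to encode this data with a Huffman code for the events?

2004

Greedily combine the two least-frequent nodes:
merge ga(4) and ka(28): 32
merge 32 and al(54): 86
merge 86 and de(95): 181
merge th(96) and et(125): 221
merge ze(166) and io(174): 340
merge 181 and 221: 402
merge 340 and 402: 742
Total encoded bits = sum of merged weights = 32 + 86 + 181 + 221 + 340 + 402 + 742 = 2004.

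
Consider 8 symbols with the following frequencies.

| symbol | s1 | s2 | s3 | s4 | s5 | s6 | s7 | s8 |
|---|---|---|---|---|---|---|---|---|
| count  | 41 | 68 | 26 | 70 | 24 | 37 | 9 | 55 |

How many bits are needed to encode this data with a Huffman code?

Build the Huffman tree bottom-up:
merge s7(9) and s5(24): 33
merge s3(26) and 33: 59
merge s6(37) and s1(41): 78
merge s8(55) and 59: 114
merge s2(68) and s4(70): 138
merge 78 and 114: 192
merge 138 and 192: 330
The encoded length is the sum of every internal node's weight: 33 + 59 + 78 + 114 + 138 + 192 + 330 = 944 bits.

944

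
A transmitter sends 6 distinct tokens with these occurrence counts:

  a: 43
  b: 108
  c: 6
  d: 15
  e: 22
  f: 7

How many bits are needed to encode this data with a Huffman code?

385

Build the Huffman tree bottom-up:
combine c(6), f(7) → 13
combine 13, d(15) → 28
combine e(22), 28 → 50
combine a(43), 50 → 93
combine 93, b(108) → 201
Each symbol's bit-cost is frequency × depth; summing gives 385 bits (equivalently 13 + 28 + 50 + 93 + 201).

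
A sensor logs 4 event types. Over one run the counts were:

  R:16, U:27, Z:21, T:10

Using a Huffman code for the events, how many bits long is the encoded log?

Build the Huffman tree bottom-up:
T(10) + R(16) → 26
Z(21) + 26 → 47
U(27) + 47 → 74
The encoded length is the sum of every internal node's weight: 26 + 47 + 74 = 147 bits.

147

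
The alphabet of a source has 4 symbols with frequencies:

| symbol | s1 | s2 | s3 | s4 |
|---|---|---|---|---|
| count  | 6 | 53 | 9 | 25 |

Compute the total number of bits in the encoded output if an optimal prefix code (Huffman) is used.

Merge the two smallest weights repeatedly:
combine s1(6), s3(9) → 15
combine 15, s4(25) → 40
combine 40, s2(53) → 93
Each symbol's bit-cost is frequency × depth; summing gives 148 bits (equivalently 15 + 40 + 93).

148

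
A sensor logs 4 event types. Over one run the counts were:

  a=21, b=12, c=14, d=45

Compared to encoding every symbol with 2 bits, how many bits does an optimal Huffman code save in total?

19

Fixed-length: 2 bits × 92 symbols = 184 bits.
Huffman merges:
b(12) + c(14) → 26
a(21) + 26 → 47
d(45) + 47 → 92
Huffman total = 26 + 47 + 92 = 165 bits.
Saving = 184 − 165 = 19 bits.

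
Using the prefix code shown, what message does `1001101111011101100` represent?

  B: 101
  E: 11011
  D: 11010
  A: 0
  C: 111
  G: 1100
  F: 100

FEEBF

Read left to right; each codeword is recognised as soon as it completes (prefix code):
  100→F | 11011→E | 11011→E | 101→B | 100→F
Decoded message: FEEBF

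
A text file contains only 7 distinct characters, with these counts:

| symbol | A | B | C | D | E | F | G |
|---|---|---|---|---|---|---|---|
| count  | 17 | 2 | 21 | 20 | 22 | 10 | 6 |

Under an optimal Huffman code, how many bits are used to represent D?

Huffman merges, smallest pair first:
combine B(2), G(6) → 8
combine 8, F(10) → 18
combine A(17), 18 → 35
combine D(20), C(21) → 41
combine E(22), 35 → 57
combine 41, 57 → 98
D's leaf is at depth 2, giving a 2-bit codeword.

2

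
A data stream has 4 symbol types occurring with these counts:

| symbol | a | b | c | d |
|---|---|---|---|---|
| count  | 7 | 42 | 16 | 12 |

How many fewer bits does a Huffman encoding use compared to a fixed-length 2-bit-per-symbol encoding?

Fixed-length: 2 bits × 77 symbols = 154 bits.
Huffman merges:
merge a(7) and d(12): 19
merge c(16) and 19: 35
merge 35 and b(42): 77
Huffman total = 19 + 35 + 77 = 131 bits.
Saving = 154 − 131 = 23 bits.

23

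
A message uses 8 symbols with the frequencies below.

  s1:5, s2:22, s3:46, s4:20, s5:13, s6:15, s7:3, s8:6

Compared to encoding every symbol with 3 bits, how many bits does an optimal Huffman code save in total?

46

Fixed-length: 3 bits × 130 symbols = 390 bits.
Huffman merges:
merge s7(3) and s1(5): 8
merge s8(6) and 8: 14
merge s5(13) and 14: 27
merge s6(15) and s4(20): 35
merge s2(22) and 27: 49
merge 35 and s3(46): 81
merge 49 and 81: 130
Huffman total = 8 + 14 + 27 + 35 + 49 + 81 + 130 = 344 bits.
Saving = 390 − 344 = 46 bits.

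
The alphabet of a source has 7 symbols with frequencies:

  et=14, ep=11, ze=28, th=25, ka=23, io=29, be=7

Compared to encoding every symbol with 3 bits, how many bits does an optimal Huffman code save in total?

39

Fixed-length: 3 bits × 137 symbols = 411 bits.
Huffman merges:
combine be(7), ep(11) → 18
combine et(14), 18 → 32
combine ka(23), th(25) → 48
combine ze(28), io(29) → 57
combine 32, 48 → 80
combine 57, 80 → 137
Huffman total = 18 + 32 + 48 + 57 + 80 + 137 = 372 bits.
Saving = 411 − 372 = 39 bits.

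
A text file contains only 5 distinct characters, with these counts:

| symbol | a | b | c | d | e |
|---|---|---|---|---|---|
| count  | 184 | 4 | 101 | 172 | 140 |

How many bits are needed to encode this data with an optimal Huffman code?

Greedily combine the two least-frequent nodes:
b(4) + c(101) → 105
105 + e(140) → 245
d(172) + a(184) → 356
245 + 356 → 601
Each symbol's bit-cost is frequency × depth; summing gives 1307 bits (equivalently 105 + 245 + 356 + 601).

1307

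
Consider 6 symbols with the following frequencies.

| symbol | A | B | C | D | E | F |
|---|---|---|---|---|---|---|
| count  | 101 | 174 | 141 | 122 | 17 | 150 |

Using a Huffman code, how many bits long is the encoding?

1768

Build the Huffman tree bottom-up:
E(17) + A(101) → 118
118 + D(122) → 240
C(141) + F(150) → 291
B(174) + 240 → 414
291 + 414 → 705
The encoded length is the sum of every internal node's weight: 118 + 240 + 291 + 414 + 705 = 1768 bits.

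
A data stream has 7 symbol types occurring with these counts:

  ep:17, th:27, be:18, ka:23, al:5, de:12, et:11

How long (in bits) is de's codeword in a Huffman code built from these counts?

3

Repeatedly merge the two smallest:
combine al(5), et(11) → 16
combine de(12), 16 → 28
combine ep(17), be(18) → 35
combine ka(23), th(27) → 50
combine 28, 35 → 63
combine 50, 63 → 113
de sits 3 levels below the root, so its codeword is 3 bits.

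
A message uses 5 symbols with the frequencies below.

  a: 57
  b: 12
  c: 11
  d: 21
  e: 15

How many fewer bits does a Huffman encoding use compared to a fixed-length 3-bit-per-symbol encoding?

Fixed-length: 3 bits × 116 symbols = 348 bits.
Huffman merges:
combine c(11), b(12) → 23
combine e(15), d(21) → 36
combine 23, 36 → 59
combine a(57), 59 → 116
Huffman total = 23 + 36 + 59 + 116 = 234 bits.
Saving = 348 − 234 = 114 bits.

114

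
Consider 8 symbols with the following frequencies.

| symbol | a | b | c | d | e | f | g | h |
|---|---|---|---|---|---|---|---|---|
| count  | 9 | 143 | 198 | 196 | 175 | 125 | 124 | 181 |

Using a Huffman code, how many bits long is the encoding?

Merge the two smallest weights repeatedly:
a(9) + g(124) → 133
f(125) + 133 → 258
b(143) + e(175) → 318
h(181) + d(196) → 377
c(198) + 258 → 456
318 + 377 → 695
456 + 695 → 1151
The encoded length is the sum of every internal node's weight: 133 + 258 + 318 + 377 + 456 + 695 + 1151 = 3388 bits.

3388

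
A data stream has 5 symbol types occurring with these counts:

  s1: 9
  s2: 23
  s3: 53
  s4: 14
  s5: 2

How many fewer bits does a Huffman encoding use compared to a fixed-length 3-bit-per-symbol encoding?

Fixed-length: 3 bits × 101 symbols = 303 bits.
Huffman merges:
merge s5(2) and s1(9): 11
merge 11 and s4(14): 25
merge s2(23) and 25: 48
merge 48 and s3(53): 101
Huffman total = 11 + 25 + 48 + 101 = 185 bits.
Saving = 303 − 185 = 118 bits.

118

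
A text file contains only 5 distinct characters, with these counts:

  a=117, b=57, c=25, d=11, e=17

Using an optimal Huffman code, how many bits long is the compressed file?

418

Build the Huffman tree bottom-up:
d(11) + e(17) → 28
c(25) + 28 → 53
53 + b(57) → 110
110 + a(117) → 227
Total encoded bits = sum of merged weights = 28 + 53 + 110 + 227 = 418.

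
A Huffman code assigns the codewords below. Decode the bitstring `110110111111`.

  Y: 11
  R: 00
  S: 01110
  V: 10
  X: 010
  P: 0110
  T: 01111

Read left to right; each codeword is recognised as soon as it completes (prefix code):
  11→Y | 0110→P | 11→Y | 11→Y | 11→Y
Decoded message: YPYYY

YPYYY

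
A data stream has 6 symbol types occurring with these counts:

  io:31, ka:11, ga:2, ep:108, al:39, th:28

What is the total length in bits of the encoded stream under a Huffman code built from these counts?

Greedily combine the two least-frequent nodes:
ga(2) + ka(11) → 13
13 + th(28) → 41
io(31) + al(39) → 70
41 + 70 → 111
ep(108) + 111 → 219
The encoded length is the sum of every internal node's weight: 13 + 41 + 70 + 111 + 219 = 454 bits.

454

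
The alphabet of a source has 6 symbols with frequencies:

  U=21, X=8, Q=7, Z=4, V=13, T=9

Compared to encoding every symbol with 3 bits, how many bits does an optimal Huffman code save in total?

34

Fixed-length: 3 bits × 62 symbols = 186 bits.
Huffman merges:
Z(4) + Q(7) → 11
X(8) + T(9) → 17
11 + V(13) → 24
17 + U(21) → 38
24 + 38 → 62
Huffman total = 11 + 17 + 24 + 38 + 62 = 152 bits.
Saving = 186 − 152 = 34 bits.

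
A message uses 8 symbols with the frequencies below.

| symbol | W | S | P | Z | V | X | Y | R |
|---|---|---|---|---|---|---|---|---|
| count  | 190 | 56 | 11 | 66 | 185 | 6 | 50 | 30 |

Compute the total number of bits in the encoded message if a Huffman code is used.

Merge the two smallest weights repeatedly:
merge X(6) and P(11): 17
merge 17 and R(30): 47
merge 47 and Y(50): 97
merge S(56) and Z(66): 122
merge 97 and 122: 219
merge V(185) and W(190): 375
merge 219 and 375: 594
Each symbol's bit-cost is frequency × depth; summing gives 1471 bits (equivalently 17 + 47 + 97 + 122 + 219 + 375 + 594).

1471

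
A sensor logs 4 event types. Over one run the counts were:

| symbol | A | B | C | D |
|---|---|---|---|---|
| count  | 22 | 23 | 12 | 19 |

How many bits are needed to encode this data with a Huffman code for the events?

152

Greedily combine the two least-frequent nodes:
C(12) + D(19) → 31
A(22) + B(23) → 45
31 + 45 → 76
The encoded length is the sum of every internal node's weight: 31 + 45 + 76 = 152 bits.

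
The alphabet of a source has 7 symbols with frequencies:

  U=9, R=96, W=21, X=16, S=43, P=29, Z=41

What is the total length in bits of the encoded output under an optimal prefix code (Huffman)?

644

Greedily combine the two least-frequent nodes:
merge U(9) and X(16): 25
merge W(21) and 25: 46
merge P(29) and Z(41): 70
merge S(43) and 46: 89
merge 70 and 89: 159
merge R(96) and 159: 255
Each symbol's bit-cost is frequency × depth; summing gives 644 bits (equivalently 25 + 46 + 70 + 89 + 159 + 255).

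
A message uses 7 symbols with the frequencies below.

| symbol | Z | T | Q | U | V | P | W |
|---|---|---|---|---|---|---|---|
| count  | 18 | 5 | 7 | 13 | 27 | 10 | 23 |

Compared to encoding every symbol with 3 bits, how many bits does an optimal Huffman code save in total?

Fixed-length: 3 bits × 103 symbols = 309 bits.
Huffman merges:
combine T(5), Q(7) → 12
combine P(10), 12 → 22
combine U(13), Z(18) → 31
combine 22, W(23) → 45
combine V(27), 31 → 58
combine 45, 58 → 103
Huffman total = 12 + 22 + 31 + 45 + 58 + 103 = 271 bits.
Saving = 309 − 271 = 38 bits.

38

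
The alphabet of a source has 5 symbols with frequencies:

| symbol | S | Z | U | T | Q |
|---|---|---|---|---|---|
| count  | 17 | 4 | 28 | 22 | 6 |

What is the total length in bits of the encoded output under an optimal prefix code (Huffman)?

163

Greedily combine the two least-frequent nodes:
Z(4) + Q(6) → 10
10 + S(17) → 27
T(22) + 27 → 49
U(28) + 49 → 77
Total encoded bits = sum of merged weights = 10 + 27 + 49 + 77 = 163.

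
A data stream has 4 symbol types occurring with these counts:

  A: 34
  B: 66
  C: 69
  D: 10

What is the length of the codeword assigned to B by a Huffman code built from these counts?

Build the tree from the bottom:
D(10) + A(34) → 44
44 + B(66) → 110
C(69) + 110 → 179
B sits 2 levels below the root, so its codeword is 2 bits.

2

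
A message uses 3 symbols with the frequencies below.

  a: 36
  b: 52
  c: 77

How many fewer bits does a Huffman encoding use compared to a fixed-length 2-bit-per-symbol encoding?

Fixed-length: 2 bits × 165 symbols = 330 bits.
Huffman merges:
merge a(36) and b(52): 88
merge c(77) and 88: 165
Huffman total = 88 + 165 = 253 bits.
Saving = 330 − 253 = 77 bits.

77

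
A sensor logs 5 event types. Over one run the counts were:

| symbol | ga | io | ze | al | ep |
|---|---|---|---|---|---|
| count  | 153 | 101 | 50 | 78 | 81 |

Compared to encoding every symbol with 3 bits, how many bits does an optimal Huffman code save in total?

335

Fixed-length: 3 bits × 463 symbols = 1389 bits.
Huffman merges:
ze(50) + al(78) → 128
ep(81) + io(101) → 182
128 + ga(153) → 281
182 + 281 → 463
Huffman total = 128 + 182 + 281 + 463 = 1054 bits.
Saving = 1389 − 1054 = 335 bits.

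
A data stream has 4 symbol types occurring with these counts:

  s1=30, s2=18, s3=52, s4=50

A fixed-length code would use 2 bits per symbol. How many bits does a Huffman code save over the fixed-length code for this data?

Fixed-length: 2 bits × 150 symbols = 300 bits.
Huffman merges:
combine s2(18), s1(30) → 48
combine 48, s4(50) → 98
combine s3(52), 98 → 150
Huffman total = 48 + 98 + 150 = 296 bits.
Saving = 300 − 296 = 4 bits.

4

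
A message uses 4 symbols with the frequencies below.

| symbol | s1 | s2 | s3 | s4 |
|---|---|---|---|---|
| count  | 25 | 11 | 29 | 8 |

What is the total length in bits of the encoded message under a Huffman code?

Merge the two smallest weights repeatedly:
combine s4(8), s2(11) → 19
combine 19, s1(25) → 44
combine s3(29), 44 → 73
Total encoded bits = sum of merged weights = 19 + 44 + 73 = 136.

136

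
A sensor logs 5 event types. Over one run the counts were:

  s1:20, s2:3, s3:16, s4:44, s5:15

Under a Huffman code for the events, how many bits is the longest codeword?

Merge the two lowest-weight nodes at each step:
s2(3) + s5(15) → 18
s3(16) + 18 → 34
s1(20) + 34 → 54
s4(44) + 54 → 98
The rarest symbols sit at the bottom; the longest codeword is 4 bits.

4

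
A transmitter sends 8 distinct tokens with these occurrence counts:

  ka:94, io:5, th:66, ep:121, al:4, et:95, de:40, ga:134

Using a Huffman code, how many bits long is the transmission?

Merge the two smallest weights repeatedly:
merge al(4) and io(5): 9
merge 9 and de(40): 49
merge 49 and th(66): 115
merge ka(94) and et(95): 189
merge 115 and ep(121): 236
merge ga(134) and 189: 323
merge 236 and 323: 559
Each symbol's bit-cost is frequency × depth; summing gives 1480 bits (equivalently 9 + 49 + 115 + 189 + 236 + 323 + 559).

1480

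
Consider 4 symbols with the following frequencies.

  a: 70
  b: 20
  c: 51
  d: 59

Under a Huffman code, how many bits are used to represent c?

Repeatedly merge the two smallest:
merge b(20) and c(51): 71
merge d(59) and a(70): 129
merge 71 and 129: 200
c's leaf is at depth 2, giving a 2-bit codeword.

2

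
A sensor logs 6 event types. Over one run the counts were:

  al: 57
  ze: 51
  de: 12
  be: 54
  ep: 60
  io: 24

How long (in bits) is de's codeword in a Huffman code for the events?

4

Repeatedly merge the two smallest:
de(12) + io(24) → 36
36 + ze(51) → 87
be(54) + al(57) → 111
ep(60) + 87 → 147
111 + 147 → 258
The subtree containing de is merged 4 times, so code length = 4.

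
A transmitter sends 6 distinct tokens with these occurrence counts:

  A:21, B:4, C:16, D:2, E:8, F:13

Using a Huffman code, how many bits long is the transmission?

Merge the two smallest weights repeatedly:
merge D(2) and B(4): 6
merge 6 and E(8): 14
merge F(13) and 14: 27
merge C(16) and A(21): 37
merge 27 and 37: 64
The encoded length is the sum of every internal node's weight: 6 + 14 + 27 + 37 + 64 = 148 bits.

148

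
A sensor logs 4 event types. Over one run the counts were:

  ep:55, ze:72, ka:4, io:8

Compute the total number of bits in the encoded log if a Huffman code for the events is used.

Greedily combine the two least-frequent nodes:
combine ka(4), io(8) → 12
combine 12, ep(55) → 67
combine 67, ze(72) → 139
Total encoded bits = sum of merged weights = 12 + 67 + 139 = 218.

218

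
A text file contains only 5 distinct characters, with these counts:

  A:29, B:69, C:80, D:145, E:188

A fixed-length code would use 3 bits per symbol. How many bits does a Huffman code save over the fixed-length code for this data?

423

Fixed-length: 3 bits × 511 symbols = 1533 bits.
Huffman merges:
A(29) + B(69) → 98
C(80) + 98 → 178
D(145) + 178 → 323
E(188) + 323 → 511
Huffman total = 98 + 178 + 323 + 511 = 1110 bits.
Saving = 1533 − 1110 = 423 bits.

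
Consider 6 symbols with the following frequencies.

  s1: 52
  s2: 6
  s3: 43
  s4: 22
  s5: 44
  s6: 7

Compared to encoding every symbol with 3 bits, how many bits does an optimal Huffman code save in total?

Fixed-length: 3 bits × 174 symbols = 522 bits.
Huffman merges:
s2(6) + s6(7) → 13
13 + s4(22) → 35
35 + s3(43) → 78
s5(44) + s1(52) → 96
78 + 96 → 174
Huffman total = 13 + 35 + 78 + 96 + 174 = 396 bits.
Saving = 522 − 396 = 126 bits.

126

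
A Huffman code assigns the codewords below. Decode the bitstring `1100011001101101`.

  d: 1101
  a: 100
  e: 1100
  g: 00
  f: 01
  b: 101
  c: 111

efadb

Read left to right; each codeword is recognised as soon as it completes (prefix code):
  1100→e | 01→f | 100→a | 1101→d | 101→b
Decoded message: efadb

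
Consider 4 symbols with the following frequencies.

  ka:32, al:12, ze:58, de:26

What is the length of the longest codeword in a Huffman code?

Merge the two lowest-weight nodes at each step:
merge al(12) and de(26): 38
merge ka(32) and 38: 70
merge ze(58) and 70: 128
The first pair merged (al, de) ends up deepest, at depth 3.

3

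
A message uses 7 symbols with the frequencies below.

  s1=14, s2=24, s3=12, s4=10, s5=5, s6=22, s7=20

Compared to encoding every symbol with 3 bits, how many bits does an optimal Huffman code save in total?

Fixed-length: 3 bits × 107 symbols = 321 bits.
Huffman merges:
merge s5(5) and s4(10): 15
merge s3(12) and s1(14): 26
merge 15 and s7(20): 35
merge s6(22) and s2(24): 46
merge 26 and 35: 61
merge 46 and 61: 107
Huffman total = 15 + 26 + 35 + 46 + 61 + 107 = 290 bits.
Saving = 321 − 290 = 31 bits.

31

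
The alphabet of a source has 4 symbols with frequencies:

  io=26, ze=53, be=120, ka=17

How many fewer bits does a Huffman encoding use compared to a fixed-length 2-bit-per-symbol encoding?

Fixed-length: 2 bits × 216 symbols = 432 bits.
Huffman merges:
combine ka(17), io(26) → 43
combine 43, ze(53) → 96
combine 96, be(120) → 216
Huffman total = 43 + 96 + 216 = 355 bits.
Saving = 432 − 355 = 77 bits.

77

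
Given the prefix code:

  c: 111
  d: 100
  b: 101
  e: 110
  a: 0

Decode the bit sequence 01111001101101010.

Read left to right; each codeword is recognised as soon as it completes (prefix code):
  0→a | 111→c | 100→d | 110→e | 110→e | 101→b | 0→a
Decoded message: acdeeba

acdeeba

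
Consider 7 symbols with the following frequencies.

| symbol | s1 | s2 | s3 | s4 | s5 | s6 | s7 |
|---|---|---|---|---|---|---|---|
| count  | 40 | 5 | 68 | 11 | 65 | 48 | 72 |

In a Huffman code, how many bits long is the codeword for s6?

Huffman merges, smallest pair first:
s2(5) + s4(11) → 16
16 + s1(40) → 56
s6(48) + 56 → 104
s5(65) + s3(68) → 133
s7(72) + 104 → 176
133 + 176 → 309
The subtree containing s6 is merged 3 times, so code length = 3.

3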